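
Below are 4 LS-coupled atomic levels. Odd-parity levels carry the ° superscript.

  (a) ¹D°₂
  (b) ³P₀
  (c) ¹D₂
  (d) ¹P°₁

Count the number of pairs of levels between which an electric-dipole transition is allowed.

2

(a)–(b): forbidden (ΔS, ΔJ).
(a)–(c): allowed.
(a)–(d): forbidden (parity).
(b)–(c): forbidden (parity, ΔS, ΔJ).
(b)–(d): forbidden (ΔS).
(c)–(d): allowed.
Allowed pairs: 2 of 6.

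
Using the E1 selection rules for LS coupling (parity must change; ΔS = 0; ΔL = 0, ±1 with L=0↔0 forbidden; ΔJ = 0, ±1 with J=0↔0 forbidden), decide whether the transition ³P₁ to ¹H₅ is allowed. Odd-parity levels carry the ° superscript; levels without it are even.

Parity must change: even → even — violated.
ΔS = 0: S: 1 → 0 — violated.
ΔL = 0, ±1 (not L=0↔0): L: 1 → 5, ΔL = +4 — violated.
ΔJ = 0, ±1 (not J=0↔0): J: 1 → 5, ΔJ = +4 — violated.
Rule(s) violated: parity, ΔS, ΔL, ΔJ.

forbidden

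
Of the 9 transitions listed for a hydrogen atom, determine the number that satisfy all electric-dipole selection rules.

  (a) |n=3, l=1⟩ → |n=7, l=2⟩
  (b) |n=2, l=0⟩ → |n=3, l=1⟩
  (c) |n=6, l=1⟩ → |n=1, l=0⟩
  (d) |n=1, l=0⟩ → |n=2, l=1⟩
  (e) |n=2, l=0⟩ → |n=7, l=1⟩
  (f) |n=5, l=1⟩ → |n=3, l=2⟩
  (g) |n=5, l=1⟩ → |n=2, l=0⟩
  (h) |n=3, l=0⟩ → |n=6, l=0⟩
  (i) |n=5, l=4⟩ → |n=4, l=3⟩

8

(a) allowed
(b) allowed
(c) allowed
(d) allowed
(e) allowed
(f) allowed
(g) allowed
(h) forbidden — Δl = +0 (E1 requires Δl = ±1)
(i) allowed
Total allowed: 8 of 9.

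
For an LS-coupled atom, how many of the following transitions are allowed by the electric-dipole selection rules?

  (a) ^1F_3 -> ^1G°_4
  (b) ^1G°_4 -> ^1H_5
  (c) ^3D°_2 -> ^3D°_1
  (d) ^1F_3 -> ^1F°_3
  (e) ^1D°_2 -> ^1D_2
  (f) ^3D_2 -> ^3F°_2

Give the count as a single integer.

5

(a) allowed
(b) allowed
(c) forbidden (parity fails)
(d) allowed
(e) allowed
(f) allowed
Total allowed: 5 of 6.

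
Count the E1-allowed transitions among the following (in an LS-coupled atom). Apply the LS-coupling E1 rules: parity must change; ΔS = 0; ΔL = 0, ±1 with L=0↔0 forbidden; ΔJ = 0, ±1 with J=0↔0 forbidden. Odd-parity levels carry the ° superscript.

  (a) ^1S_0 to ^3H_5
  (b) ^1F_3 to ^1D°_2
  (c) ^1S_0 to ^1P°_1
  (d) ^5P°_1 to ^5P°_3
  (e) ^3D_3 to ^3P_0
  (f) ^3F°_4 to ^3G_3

3

(a) forbidden (parity, ΔS, ΔL, ΔJ fail)
(b) allowed
(c) allowed
(d) forbidden (parity, ΔJ fail)
(e) forbidden (parity, ΔJ fail)
(f) allowed
Total allowed: 3 of 6.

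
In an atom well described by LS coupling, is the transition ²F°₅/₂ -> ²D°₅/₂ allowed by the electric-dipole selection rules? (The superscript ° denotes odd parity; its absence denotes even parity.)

forbidden

Reading off the term symbols: S 1/2→1/2, L 3→2, J 5/2→5/2, parity odd→odd.
ΔL = 0, ±1 (not L=0↔0): L: 3 → 2, ΔL = -1 — passes.
ΔS = 0: S: 1/2 → 1/2 — passes.
Parity must change: odd → odd — fails.
ΔJ = 0, ±1 (not J=0↔0): J: 5/2 → 5/2, ΔJ = +0 — passes.
Rule(s) violated: parity.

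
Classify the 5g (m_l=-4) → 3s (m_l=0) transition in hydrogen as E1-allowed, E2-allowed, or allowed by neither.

Δl = 0 − 4 = -4; l_i + l_f = 4.
Δm_l = +4.
E1 (Δl = ±1, |Δm_l| ≤ 1): not satisfied.
E2 (Δl = 0,±2, l_i+l_f ≥ 2, |Δm_l| ≤ 2): not satisfied.

neither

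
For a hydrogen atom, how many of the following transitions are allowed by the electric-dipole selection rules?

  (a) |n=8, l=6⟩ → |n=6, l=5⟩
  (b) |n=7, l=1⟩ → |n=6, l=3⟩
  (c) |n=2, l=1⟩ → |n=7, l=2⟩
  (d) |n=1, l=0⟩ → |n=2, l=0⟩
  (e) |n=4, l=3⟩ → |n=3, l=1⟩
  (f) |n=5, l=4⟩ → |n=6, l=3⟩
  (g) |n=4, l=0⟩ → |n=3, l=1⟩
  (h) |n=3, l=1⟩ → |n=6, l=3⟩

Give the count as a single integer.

4

(a) allowed
(b) forbidden — Δl = +2 (E1 requires Δl = ±1)
(c) allowed
(d) forbidden — Δl = +0 (E1 requires Δl = ±1)
(e) forbidden — Δl = -2 (E1 requires Δl = ±1)
(f) allowed
(g) allowed
(h) forbidden — Δl = +2 (E1 requires Δl = ±1)
Total allowed: 4 of 8.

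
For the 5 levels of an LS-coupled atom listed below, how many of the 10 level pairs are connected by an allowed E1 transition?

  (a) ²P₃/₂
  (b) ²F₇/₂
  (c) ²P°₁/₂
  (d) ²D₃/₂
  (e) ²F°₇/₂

(a)–(b): forbidden (parity, ΔL, ΔJ).
(a)–(c): allowed.
(a)–(d): forbidden (parity).
(a)–(e): forbidden (ΔL, ΔJ).
(b)–(c): forbidden (ΔL, ΔJ).
(b)–(d): forbidden (parity, ΔJ).
(b)–(e): allowed.
(c)–(d): allowed.
(c)–(e): forbidden (parity, ΔL, ΔJ).
(d)–(e): forbidden (ΔJ).
Allowed pairs: 3 of 10.

3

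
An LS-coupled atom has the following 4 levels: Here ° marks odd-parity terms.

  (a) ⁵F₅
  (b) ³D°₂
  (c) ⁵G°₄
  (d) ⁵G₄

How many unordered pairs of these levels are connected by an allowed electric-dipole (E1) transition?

2

(a)–(b): forbidden (ΔS, ΔJ).
(a)–(c): allowed.
(a)–(d): forbidden (parity).
(b)–(c): forbidden (parity, ΔS, ΔL, ΔJ).
(b)–(d): forbidden (ΔS, ΔL, ΔJ).
(c)–(d): allowed.
Allowed pairs: 2 of 6.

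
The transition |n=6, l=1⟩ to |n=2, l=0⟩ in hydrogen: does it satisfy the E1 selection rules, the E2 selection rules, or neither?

Δl = 0 − 1 = -1; l_i + l_f = 1.
E1 (Δl = ±1): satisfied.
E2 (Δl = 0,±2, l_i+l_f ≥ 2): not satisfied.

E1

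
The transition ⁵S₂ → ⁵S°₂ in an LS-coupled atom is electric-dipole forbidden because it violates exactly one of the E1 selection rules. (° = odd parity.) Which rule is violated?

the L=0 ↔ L=0 exclusion

ΔS = 0: S: 2 → 2 — ✓.
ΔJ = 0, ±1 (not J=0↔0): J: 2 → 2, ΔJ = +0 — ✓.
ΔL = 0, ±1 (not L=0↔0): L: 0 → 0, ΔL = +0 — ✗.
Parity must change: even → odd — ✓.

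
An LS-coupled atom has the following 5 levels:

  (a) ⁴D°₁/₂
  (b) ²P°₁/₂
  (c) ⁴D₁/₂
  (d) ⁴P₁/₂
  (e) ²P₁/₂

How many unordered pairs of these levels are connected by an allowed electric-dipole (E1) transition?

(a)–(b): forbidden (parity, ΔS).
(a)–(c): allowed.
(a)–(d): allowed.
(a)–(e): forbidden (ΔS).
(b)–(c): forbidden (ΔS).
(b)–(d): forbidden (ΔS).
(b)–(e): allowed.
(c)–(d): forbidden (parity).
(c)–(e): forbidden (parity, ΔS).
(d)–(e): forbidden (parity, ΔS).
Allowed pairs: 3 of 10.

3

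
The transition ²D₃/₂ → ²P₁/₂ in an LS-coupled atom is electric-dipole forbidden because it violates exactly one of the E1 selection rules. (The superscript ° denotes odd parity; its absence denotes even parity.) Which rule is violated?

ΔS = 0: S: 1/2 → 1/2 — passes.
ΔJ = 0, ±1 (not J=0↔0): J: 3/2 → 1/2, ΔJ = -1 — passes.
ΔL = 0, ±1 (not L=0↔0): L: 2 → 1, ΔL = -1 — passes.
Parity must change: even → even — fails.

parity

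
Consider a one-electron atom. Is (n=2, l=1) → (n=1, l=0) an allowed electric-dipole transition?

allowed

Δl = 0 − 1 = -1; the E1 rule Δl = ±1 is passes.
All E1 selection rules are satisfied.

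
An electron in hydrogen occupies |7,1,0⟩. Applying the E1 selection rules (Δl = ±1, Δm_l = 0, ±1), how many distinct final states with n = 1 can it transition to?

1

E1 requires Δl = ±1, so l_f ∈ {0, 2}; with 0 ≤ l_f ≤ n_f−1 = 0, the allowed l_f values are {0}.
For l_f = 0: m_f ∈ {m_i−1, m_i, m_i+1} ∩ [−0, 0] = {0} → 1 state.
Total: 1.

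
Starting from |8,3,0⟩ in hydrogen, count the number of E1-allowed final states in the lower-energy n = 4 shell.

3

E1 requires Δl = ±1, so l_f ∈ {2, 4}; with 0 ≤ l_f ≤ n_f−1 = 3, the allowed l_f values are {2}.
For l_f = 2: m_f ∈ {m_i−1, m_i, m_i+1} ∩ [−2, 2] = {-1, 0, 1} → 3 states.
Total: 3.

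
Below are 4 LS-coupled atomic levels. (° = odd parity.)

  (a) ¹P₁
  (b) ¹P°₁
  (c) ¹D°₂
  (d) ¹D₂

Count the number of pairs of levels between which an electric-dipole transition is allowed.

(a)–(b): allowed.
(a)–(c): allowed.
(a)–(d): forbidden (parity).
(b)–(c): forbidden (parity).
(b)–(d): allowed.
(c)–(d): allowed.
Allowed pairs: 4 of 6.

4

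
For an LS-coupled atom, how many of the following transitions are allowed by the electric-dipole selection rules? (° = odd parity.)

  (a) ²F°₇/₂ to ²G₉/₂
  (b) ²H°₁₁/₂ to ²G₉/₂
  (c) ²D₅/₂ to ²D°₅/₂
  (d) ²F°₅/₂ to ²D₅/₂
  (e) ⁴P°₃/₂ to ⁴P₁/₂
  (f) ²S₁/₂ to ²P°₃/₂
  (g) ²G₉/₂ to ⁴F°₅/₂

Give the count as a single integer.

(a) allowed
(b) allowed
(c) allowed
(d) allowed
(e) allowed
(f) allowed
(g) forbidden (ΔS, ΔJ fail)
Total allowed: 6 of 7.

6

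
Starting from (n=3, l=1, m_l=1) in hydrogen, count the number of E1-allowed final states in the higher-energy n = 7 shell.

4

E1 requires Δl = ±1, so l_f ∈ {0, 2}; with 0 ≤ l_f ≤ n_f−1 = 6, the allowed l_f values are {0, 2}.
For l_f = 0: m_f ∈ {m_i−1, m_i, m_i+1} ∩ [−0, 0] = {0} → 1 state.
For l_f = 2: m_f ∈ {m_i−1, m_i, m_i+1} ∩ [−2, 2] = {0, 1, 2} → 3 states.
Total: 4.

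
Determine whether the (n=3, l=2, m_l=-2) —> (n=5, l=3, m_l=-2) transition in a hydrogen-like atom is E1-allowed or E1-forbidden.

allowed

l: 2 → 3 (Δl = +1). Δl = ±1 ✓.
Δm_l = -2 − (-2) = +0. E1 requires Δm_l = 0, ±1: ✓.
All E1 selection rules are satisfied.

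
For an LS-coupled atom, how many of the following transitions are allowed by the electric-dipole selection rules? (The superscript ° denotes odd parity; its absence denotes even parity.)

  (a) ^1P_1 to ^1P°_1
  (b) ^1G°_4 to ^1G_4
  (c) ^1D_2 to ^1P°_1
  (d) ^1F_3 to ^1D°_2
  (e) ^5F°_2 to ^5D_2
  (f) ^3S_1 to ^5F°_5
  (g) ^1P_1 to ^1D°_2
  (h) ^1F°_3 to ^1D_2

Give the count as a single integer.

7

(a) allowed
(b) allowed
(c) allowed
(d) allowed
(e) allowed
(f) forbidden (ΔS, ΔL, ΔJ fail)
(g) allowed
(h) allowed
Total allowed: 7 of 8.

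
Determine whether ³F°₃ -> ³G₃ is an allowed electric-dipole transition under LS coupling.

Parity must change: odd → even — passes.
ΔS = 0: S: 1 → 1 — passes.
ΔL = 0, ±1 (not L=0↔0): L: 3 → 4, ΔL = +1 — passes.
ΔJ = 0, ±1 (not J=0↔0): J: 3 → 3, ΔJ = +0 — passes.
All four E1 rules are satisfied.

allowed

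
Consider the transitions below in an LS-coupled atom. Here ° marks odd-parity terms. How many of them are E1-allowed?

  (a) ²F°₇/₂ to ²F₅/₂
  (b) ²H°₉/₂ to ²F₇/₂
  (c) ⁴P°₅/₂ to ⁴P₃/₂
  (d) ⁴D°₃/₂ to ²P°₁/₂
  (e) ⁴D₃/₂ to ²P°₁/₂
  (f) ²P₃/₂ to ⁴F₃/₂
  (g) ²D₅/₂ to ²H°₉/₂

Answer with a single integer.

(a) allowed
(b) forbidden (ΔL fails)
(c) allowed
(d) forbidden (parity, ΔS fail)
(e) forbidden (ΔS fails)
(f) forbidden (parity, ΔS, ΔL fail)
(g) forbidden (ΔL, ΔJ fail)
Total allowed: 2 of 7.

2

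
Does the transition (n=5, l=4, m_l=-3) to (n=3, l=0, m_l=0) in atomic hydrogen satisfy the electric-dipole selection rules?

Initial l = 4, final l = 0, so Δl = -4. E1 requires Δl = ±1: fails.
Δm_l = 0 − (-3) = +3. E1 requires Δm_l = 0, ±1: fails.
The transition is electric-dipole forbidden.

forbidden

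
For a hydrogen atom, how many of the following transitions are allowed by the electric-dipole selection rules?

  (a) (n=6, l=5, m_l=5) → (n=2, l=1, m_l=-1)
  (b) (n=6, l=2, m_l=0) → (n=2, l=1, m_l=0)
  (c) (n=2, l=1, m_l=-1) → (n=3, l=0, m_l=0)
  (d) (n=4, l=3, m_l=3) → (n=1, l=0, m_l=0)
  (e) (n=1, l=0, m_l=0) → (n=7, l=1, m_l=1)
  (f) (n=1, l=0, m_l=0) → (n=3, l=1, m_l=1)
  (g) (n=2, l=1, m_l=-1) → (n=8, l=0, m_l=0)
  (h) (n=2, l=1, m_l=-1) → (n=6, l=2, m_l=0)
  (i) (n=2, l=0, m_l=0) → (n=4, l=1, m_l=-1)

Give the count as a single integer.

(a) forbidden — Δl = -4 (E1 requires Δl = ±1); Δm_l = -6 (E1 requires Δm_l = 0, ±1)
(b) allowed
(c) allowed
(d) forbidden — Δl = -3 (E1 requires Δl = ±1); Δm_l = -3 (E1 requires Δm_l = 0, ±1)
(e) allowed
(f) allowed
(g) allowed
(h) allowed
(i) allowed
Total allowed: 7 of 9.

7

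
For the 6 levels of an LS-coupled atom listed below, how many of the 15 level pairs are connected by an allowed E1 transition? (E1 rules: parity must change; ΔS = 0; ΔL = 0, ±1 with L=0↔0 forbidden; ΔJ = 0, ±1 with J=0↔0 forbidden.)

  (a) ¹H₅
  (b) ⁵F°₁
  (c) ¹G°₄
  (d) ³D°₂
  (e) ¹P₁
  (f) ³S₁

(a)–(b): forbidden (ΔS, ΔL, ΔJ).
(a)–(c): allowed.
(a)–(d): forbidden (ΔS, ΔL, ΔJ).
(a)–(e): forbidden (parity, ΔL, ΔJ).
(a)–(f): forbidden (parity, ΔS, ΔL, ΔJ).
(b)–(c): forbidden (parity, ΔS, ΔJ).
(b)–(d): forbidden (parity, ΔS).
(b)–(e): forbidden (ΔS, ΔL).
(b)–(f): forbidden (ΔS, ΔL).
(c)–(d): forbidden (parity, ΔS, ΔL, ΔJ).
(c)–(e): forbidden (ΔL, ΔJ).
(c)–(f): forbidden (ΔS, ΔL, ΔJ).
(d)–(e): forbidden (ΔS).
(d)–(f): forbidden (ΔL).
(e)–(f): forbidden (parity, ΔS).
Allowed pairs: 1 of 15.

1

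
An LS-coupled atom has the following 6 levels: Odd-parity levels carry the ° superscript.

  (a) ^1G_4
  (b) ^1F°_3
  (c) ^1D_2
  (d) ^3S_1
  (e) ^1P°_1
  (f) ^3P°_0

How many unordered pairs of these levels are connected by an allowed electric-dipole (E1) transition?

(a)–(b): allowed.
(a)–(c): forbidden (parity, ΔL, ΔJ).
(a)–(d): forbidden (parity, ΔS, ΔL, ΔJ).
(a)–(e): forbidden (ΔL, ΔJ).
(a)–(f): forbidden (ΔS, ΔL, ΔJ).
(b)–(c): allowed.
(b)–(d): forbidden (ΔS, ΔL, ΔJ).
(b)–(e): forbidden (parity, ΔL, ΔJ).
(b)–(f): forbidden (parity, ΔS, ΔL, ΔJ).
(c)–(d): forbidden (parity, ΔS, ΔL).
(c)–(e): allowed.
(c)–(f): forbidden (ΔS, ΔJ).
(d)–(e): forbidden (ΔS).
(d)–(f): allowed.
(e)–(f): forbidden (parity, ΔS).
Allowed pairs: 4 of 15.

4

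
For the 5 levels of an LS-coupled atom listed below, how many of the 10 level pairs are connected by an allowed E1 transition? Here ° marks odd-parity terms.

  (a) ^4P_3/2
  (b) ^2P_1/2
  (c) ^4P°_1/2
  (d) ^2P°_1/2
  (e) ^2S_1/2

3

(a)–(b): forbidden (parity, ΔS).
(a)–(c): allowed.
(a)–(d): forbidden (ΔS).
(a)–(e): forbidden (parity, ΔS).
(b)–(c): forbidden (ΔS).
(b)–(d): allowed.
(b)–(e): forbidden (parity).
(c)–(d): forbidden (parity, ΔS).
(c)–(e): forbidden (ΔS).
(d)–(e): allowed.
Allowed pairs: 3 of 10.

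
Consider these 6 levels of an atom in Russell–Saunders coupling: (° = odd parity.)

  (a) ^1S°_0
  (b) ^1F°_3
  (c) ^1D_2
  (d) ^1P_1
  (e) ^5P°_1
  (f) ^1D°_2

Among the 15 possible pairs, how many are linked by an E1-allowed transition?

4

(a)–(b): forbidden (parity, ΔL, ΔJ).
(a)–(c): forbidden (ΔL, ΔJ).
(a)–(d): allowed.
(a)–(e): forbidden (parity, ΔS).
(a)–(f): forbidden (parity, ΔL, ΔJ).
(b)–(c): allowed.
(b)–(d): forbidden (ΔL, ΔJ).
(b)–(e): forbidden (parity, ΔS, ΔL, ΔJ).
(b)–(f): forbidden (parity).
(c)–(d): forbidden (parity).
(c)–(e): forbidden (ΔS).
(c)–(f): allowed.
(d)–(e): forbidden (ΔS).
(d)–(f): allowed.
(e)–(f): forbidden (parity, ΔS).
Allowed pairs: 4 of 15.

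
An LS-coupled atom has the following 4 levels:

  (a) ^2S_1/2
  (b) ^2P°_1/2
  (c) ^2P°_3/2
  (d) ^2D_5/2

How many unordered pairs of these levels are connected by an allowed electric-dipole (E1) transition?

3

(a)–(b): allowed.
(a)–(c): allowed.
(a)–(d): forbidden (parity, ΔL, ΔJ).
(b)–(c): forbidden (parity).
(b)–(d): forbidden (ΔJ).
(c)–(d): allowed.
Allowed pairs: 3 of 6.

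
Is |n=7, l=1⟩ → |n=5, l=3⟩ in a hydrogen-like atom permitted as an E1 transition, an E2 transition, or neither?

Δl = 3 − 1 = +2; l_i + l_f = 4.
E1 (Δl = ±1): not satisfied.
E2 (Δl = 0,±2, l_i+l_f ≥ 2): satisfied.

E2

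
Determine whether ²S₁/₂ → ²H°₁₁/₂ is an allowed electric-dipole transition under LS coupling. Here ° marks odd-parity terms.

Reading off the term symbols: S 1/2→1/2, L 0→5, J 1/2→11/2, parity even→odd.
ΔL = 0, ±1 (not L=0↔0): L: 0 → 5, ΔL = +5 — fails.
ΔJ = 0, ±1 (not J=0↔0): J: 1/2 → 11/2, ΔJ = +5 — fails.
ΔS = 0: S: 1/2 → 1/2 — ok.
Parity must change: even → odd — ok.
Rule(s) violated: ΔL, ΔJ.

forbidden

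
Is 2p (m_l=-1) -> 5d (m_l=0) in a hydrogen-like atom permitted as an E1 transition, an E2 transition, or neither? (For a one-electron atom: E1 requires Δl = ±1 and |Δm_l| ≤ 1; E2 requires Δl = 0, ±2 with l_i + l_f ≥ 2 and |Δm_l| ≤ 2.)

E1

Δl = 2 − 1 = +1; l_i + l_f = 3.
Δm_l = +1.
E1 (Δl = ±1, |Δm_l| ≤ 1): satisfied.
E2 (Δl = 0,±2, l_i+l_f ≥ 2, |Δm_l| ≤ 2): not satisfied.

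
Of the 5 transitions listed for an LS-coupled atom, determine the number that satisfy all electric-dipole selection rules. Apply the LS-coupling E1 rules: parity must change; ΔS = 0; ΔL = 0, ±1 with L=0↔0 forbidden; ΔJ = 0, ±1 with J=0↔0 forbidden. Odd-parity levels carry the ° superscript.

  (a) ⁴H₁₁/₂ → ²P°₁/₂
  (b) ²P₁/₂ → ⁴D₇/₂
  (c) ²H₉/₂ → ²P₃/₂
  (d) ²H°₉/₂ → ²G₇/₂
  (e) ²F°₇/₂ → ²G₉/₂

2

(a) forbidden (ΔS, ΔL, ΔJ fail)
(b) forbidden (parity, ΔS, ΔJ fail)
(c) forbidden (parity, ΔL, ΔJ fail)
(d) allowed
(e) allowed
Total allowed: 2 of 5.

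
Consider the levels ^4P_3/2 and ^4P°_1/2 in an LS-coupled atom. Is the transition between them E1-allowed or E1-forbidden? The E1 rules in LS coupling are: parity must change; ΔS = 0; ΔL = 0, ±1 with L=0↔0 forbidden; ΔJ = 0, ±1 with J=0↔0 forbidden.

Initial level: S=3/2, L=1, J=3/2, parity even. Final level: S=3/2, L=1, J=1/2, parity odd.
Parity must change: even → odd — ✓.
ΔS = 0: S: 3/2 → 3/2 — ✓.
ΔL = 0, ±1 (not L=0↔0): L: 1 → 1, ΔL = +0 — ✓.
ΔJ = 0, ±1 (not J=0↔0): J: 3/2 → 1/2, ΔJ = -1 — ✓.
All four E1 rules are satisfied.

allowed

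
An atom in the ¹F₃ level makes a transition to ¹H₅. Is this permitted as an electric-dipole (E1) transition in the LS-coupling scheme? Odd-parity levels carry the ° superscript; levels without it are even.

forbidden

Parity must change: even → even — violated.
ΔS = 0: S: 0 → 0 — satisfied.
ΔL = 0, ±1 (not L=0↔0): L: 3 → 5, ΔL = +2 — violated.
ΔJ = 0, ±1 (not J=0↔0): J: 3 → 5, ΔJ = +2 — violated.
Rule(s) violated: parity, ΔL, ΔJ.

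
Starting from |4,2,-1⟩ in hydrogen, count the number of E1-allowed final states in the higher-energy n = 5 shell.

5

E1 requires Δl = ±1, so l_f ∈ {1, 3}; with 0 ≤ l_f ≤ n_f−1 = 4, the allowed l_f values are {1, 3}.
For l_f = 1: m_f ∈ {m_i−1, m_i, m_i+1} ∩ [−1, 1] = {-1, 0} → 2 states.
For l_f = 3: m_f ∈ {m_i−1, m_i, m_i+1} ∩ [−3, 3] = {-2, -1, 0} → 3 states.
Total: 5.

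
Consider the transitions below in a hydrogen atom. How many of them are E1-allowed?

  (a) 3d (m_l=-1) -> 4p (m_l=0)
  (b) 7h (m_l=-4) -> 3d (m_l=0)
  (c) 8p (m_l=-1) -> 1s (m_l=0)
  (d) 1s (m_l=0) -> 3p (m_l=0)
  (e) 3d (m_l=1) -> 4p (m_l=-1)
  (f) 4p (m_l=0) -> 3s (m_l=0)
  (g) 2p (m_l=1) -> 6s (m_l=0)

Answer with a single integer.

5

(a) allowed
(b) forbidden — Δl = -3 (E1 requires Δl = ±1); Δm_l = +4 (E1 requires Δm_l = 0, ±1)
(c) allowed
(d) allowed
(e) forbidden — Δm_l = -2 (E1 requires Δm_l = 0, ±1)
(f) allowed
(g) allowed
Total allowed: 5 of 7.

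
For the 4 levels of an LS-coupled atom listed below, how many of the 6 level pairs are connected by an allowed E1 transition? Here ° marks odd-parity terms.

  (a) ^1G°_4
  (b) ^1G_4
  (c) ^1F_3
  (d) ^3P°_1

2

(a)–(b): allowed.
(a)–(c): allowed.
(a)–(d): forbidden (parity, ΔS, ΔL, ΔJ).
(b)–(c): forbidden (parity).
(b)–(d): forbidden (ΔS, ΔL, ΔJ).
(c)–(d): forbidden (ΔS, ΔL, ΔJ).
Allowed pairs: 2 of 6.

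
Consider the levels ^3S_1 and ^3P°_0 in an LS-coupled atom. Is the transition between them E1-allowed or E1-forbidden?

allowed

Initial level: S=1, L=0, J=1, parity even. Final level: S=1, L=1, J=0, parity odd.
Parity must change: even → odd — ok.
ΔS = 0: S: 1 → 1 — ok.
ΔL = 0, ±1 (not L=0↔0): L: 0 → 1, ΔL = +1 — ok.
ΔJ = 0, ±1 (not J=0↔0): J: 1 → 0, ΔJ = -1 — ok.
All four E1 rules are satisfied.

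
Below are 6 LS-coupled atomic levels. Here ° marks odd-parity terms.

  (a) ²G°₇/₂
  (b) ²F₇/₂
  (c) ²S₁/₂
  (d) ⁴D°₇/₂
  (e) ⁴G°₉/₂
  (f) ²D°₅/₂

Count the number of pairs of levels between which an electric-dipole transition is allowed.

2

(a)–(b): allowed.
(a)–(c): forbidden (ΔL, ΔJ).
(a)–(d): forbidden (parity, ΔS, ΔL).
(a)–(e): forbidden (parity, ΔS).
(a)–(f): forbidden (parity, ΔL).
(b)–(c): forbidden (parity, ΔL, ΔJ).
(b)–(d): forbidden (ΔS).
(b)–(e): forbidden (ΔS).
(b)–(f): allowed.
(c)–(d): forbidden (ΔS, ΔL, ΔJ).
(c)–(e): forbidden (ΔS, ΔL, ΔJ).
(c)–(f): forbidden (ΔL, ΔJ).
(d)–(e): forbidden (parity, ΔL).
(d)–(f): forbidden (parity, ΔS).
(e)–(f): forbidden (parity, ΔS, ΔL, ΔJ).
Allowed pairs: 2 of 15.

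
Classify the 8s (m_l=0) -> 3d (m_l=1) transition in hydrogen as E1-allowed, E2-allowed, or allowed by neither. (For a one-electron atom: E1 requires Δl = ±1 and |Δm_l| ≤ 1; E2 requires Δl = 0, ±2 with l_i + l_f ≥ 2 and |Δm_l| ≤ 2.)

Δl = 2 − 0 = +2; l_i + l_f = 2.
Δm_l = +1.
E1 (Δl = ±1, |Δm_l| ≤ 1): not satisfied.
E2 (Δl = 0,±2, l_i+l_f ≥ 2, |Δm_l| ≤ 2): satisfied.

E2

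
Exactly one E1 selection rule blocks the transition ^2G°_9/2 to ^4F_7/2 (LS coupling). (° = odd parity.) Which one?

Reading off the term symbols: S 1/2→3/2, L 4→3, J 9/2→7/2, parity odd→even.
Parity must change: odd → even — passes.
ΔS = 0: S: 1/2 → 3/2 — fails.
ΔL = 0, ±1 (not L=0↔0): L: 4 → 3, ΔL = -1 — passes.
ΔJ = 0, ±1 (not J=0↔0): J: 9/2 → 7/2, ΔJ = -1 — passes.

the ΔS = 0 rule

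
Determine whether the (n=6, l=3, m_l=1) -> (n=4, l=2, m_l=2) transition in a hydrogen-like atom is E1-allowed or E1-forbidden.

Δl = 2 − 3 = -1; the E1 rule Δl = ±1 is passes.
Δm_l = 2 − (1) = +1. E1 requires Δm_l = 0, ±1: passes.
All E1 selection rules are satisfied.

allowed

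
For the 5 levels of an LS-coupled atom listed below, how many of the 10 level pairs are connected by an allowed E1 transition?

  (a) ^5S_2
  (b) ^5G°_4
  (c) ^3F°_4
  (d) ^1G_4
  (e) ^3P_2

0

(a)–(b): forbidden (ΔL, ΔJ).
(a)–(c): forbidden (ΔS, ΔL, ΔJ).
(a)–(d): forbidden (parity, ΔS, ΔL, ΔJ).
(a)–(e): forbidden (parity, ΔS).
(b)–(c): forbidden (parity, ΔS).
(b)–(d): forbidden (ΔS).
(b)–(e): forbidden (ΔS, ΔL, ΔJ).
(c)–(d): forbidden (ΔS).
(c)–(e): forbidden (ΔL, ΔJ).
(d)–(e): forbidden (parity, ΔS, ΔL, ΔJ).
Allowed pairs: 0 of 10.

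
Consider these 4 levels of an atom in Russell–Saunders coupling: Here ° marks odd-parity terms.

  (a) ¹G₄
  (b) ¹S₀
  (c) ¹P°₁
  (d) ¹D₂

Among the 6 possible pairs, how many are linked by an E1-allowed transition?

(a)–(b): forbidden (parity, ΔL, ΔJ).
(a)–(c): forbidden (ΔL, ΔJ).
(a)–(d): forbidden (parity, ΔL, ΔJ).
(b)–(c): allowed.
(b)–(d): forbidden (parity, ΔL, ΔJ).
(c)–(d): allowed.
Allowed pairs: 2 of 6.

2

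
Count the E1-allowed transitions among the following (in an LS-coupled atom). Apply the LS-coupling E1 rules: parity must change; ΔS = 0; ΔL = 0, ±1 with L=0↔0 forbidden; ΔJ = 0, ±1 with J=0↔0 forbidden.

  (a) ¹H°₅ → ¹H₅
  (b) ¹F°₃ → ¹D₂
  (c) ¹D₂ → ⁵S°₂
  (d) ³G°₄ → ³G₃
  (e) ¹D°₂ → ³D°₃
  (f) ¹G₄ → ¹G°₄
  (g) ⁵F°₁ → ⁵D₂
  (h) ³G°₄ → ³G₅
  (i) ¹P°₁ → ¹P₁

(a) allowed
(b) allowed
(c) forbidden (ΔS, ΔL fail)
(d) allowed
(e) forbidden (parity, ΔS fail)
(f) allowed
(g) allowed
(h) allowed
(i) allowed
Total allowed: 7 of 9.

7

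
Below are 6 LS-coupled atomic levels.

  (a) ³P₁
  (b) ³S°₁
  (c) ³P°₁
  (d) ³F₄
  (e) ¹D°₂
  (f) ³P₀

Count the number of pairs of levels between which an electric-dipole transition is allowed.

4

(a)–(b): allowed.
(a)–(c): allowed.
(a)–(d): forbidden (parity, ΔL, ΔJ).
(a)–(e): forbidden (ΔS).
(a)–(f): forbidden (parity).
(b)–(c): forbidden (parity).
(b)–(d): forbidden (ΔL, ΔJ).
(b)–(e): forbidden (parity, ΔS, ΔL).
(b)–(f): allowed.
(c)–(d): forbidden (ΔL, ΔJ).
(c)–(e): forbidden (parity, ΔS).
(c)–(f): allowed.
(d)–(e): forbidden (ΔS, ΔJ).
(d)–(f): forbidden (parity, ΔL, ΔJ).
(e)–(f): forbidden (ΔS, ΔJ).
Allowed pairs: 4 of 15.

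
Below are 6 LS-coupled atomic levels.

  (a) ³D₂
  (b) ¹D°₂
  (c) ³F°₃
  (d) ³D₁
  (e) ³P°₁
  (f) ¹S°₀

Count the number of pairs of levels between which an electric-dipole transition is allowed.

3

(a)–(b): forbidden (ΔS).
(a)–(c): allowed.
(a)–(d): forbidden (parity).
(a)–(e): allowed.
(a)–(f): forbidden (ΔS, ΔL, ΔJ).
(b)–(c): forbidden (parity, ΔS).
(b)–(d): forbidden (ΔS).
(b)–(e): forbidden (parity, ΔS).
(b)–(f): forbidden (parity, ΔL, ΔJ).
(c)–(d): forbidden (ΔJ).
(c)–(e): forbidden (parity, ΔL, ΔJ).
(c)–(f): forbidden (parity, ΔS, ΔL, ΔJ).
(d)–(e): allowed.
(d)–(f): forbidden (ΔS, ΔL).
(e)–(f): forbidden (parity, ΔS).
Allowed pairs: 3 of 15.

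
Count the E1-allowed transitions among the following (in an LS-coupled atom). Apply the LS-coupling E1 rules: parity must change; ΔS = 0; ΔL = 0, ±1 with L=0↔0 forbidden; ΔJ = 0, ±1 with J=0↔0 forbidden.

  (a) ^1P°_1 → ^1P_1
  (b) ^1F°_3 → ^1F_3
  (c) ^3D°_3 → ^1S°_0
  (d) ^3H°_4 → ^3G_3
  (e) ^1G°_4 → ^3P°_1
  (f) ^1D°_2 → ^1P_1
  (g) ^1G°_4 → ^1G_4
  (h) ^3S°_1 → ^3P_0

6

(a) allowed
(b) allowed
(c) forbidden (parity, ΔS, ΔL, ΔJ fail)
(d) allowed
(e) forbidden (parity, ΔS, ΔL, ΔJ fail)
(f) allowed
(g) allowed
(h) allowed
Total allowed: 6 of 8.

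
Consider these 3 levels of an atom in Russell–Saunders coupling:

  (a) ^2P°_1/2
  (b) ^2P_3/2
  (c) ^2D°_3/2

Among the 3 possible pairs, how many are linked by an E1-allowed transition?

2

(a)–(b): allowed.
(a)–(c): forbidden (parity).
(b)–(c): allowed.
Allowed pairs: 2 of 3.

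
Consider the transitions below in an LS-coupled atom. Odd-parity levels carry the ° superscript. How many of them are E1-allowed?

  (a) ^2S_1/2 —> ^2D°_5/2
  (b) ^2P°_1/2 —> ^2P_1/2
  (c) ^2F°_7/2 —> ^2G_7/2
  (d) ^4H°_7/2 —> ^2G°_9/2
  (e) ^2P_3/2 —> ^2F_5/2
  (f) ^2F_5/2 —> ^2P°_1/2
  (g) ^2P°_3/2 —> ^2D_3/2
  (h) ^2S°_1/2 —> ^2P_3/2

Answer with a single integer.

4

(a) forbidden (ΔL, ΔJ fail)
(b) allowed
(c) allowed
(d) forbidden (parity, ΔS fail)
(e) forbidden (parity, ΔL fail)
(f) forbidden (ΔL, ΔJ fail)
(g) allowed
(h) allowed
Total allowed: 4 of 8.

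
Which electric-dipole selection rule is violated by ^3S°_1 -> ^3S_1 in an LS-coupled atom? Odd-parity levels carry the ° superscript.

the L=0 ↔ L=0 exclusion

Initial level: S=1, L=0, J=1, parity odd. Final level: S=1, L=0, J=1, parity even.
ΔS = 0: S: 1 → 1 — passes.
ΔL = 0, ±1 (not L=0↔0): L: 0 → 0, ΔL = +0 — fails.
ΔJ = 0, ±1 (not J=0↔0): J: 1 → 1, ΔJ = +0 — passes.
Parity must change: odd → even — passes.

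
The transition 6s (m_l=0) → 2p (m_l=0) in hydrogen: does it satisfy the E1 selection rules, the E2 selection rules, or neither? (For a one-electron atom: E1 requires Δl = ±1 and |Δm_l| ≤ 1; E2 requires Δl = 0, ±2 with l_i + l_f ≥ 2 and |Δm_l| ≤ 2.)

E1

Δl = 1 − 0 = +1; l_i + l_f = 1.
Δm_l = +0.
E1 (Δl = ±1, |Δm_l| ≤ 1): satisfied.
E2 (Δl = 0,±2, l_i+l_f ≥ 2, |Δm_l| ≤ 2): not satisfied.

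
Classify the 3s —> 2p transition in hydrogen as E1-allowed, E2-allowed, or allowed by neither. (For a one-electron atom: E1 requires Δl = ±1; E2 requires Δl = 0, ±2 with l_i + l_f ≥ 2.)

E1

Δl = 1 − 0 = +1; l_i + l_f = 1.
E1 (Δl = ±1): satisfied.
E2 (Δl = 0,±2, l_i+l_f ≥ 2): not satisfied.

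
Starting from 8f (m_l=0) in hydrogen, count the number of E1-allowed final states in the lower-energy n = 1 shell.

0

E1 requires l_f ∈ {2, 4}, but neither lies in [0, 0], so no final state is reachable.
Total: 0.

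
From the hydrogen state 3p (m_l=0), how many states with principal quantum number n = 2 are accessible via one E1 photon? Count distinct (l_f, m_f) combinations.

E1 requires Δl = ±1, so l_f ∈ {0, 2}; with 0 ≤ l_f ≤ n_f−1 = 1, the allowed l_f values are {0}.
For l_f = 0: m_f ∈ {m_i−1, m_i, m_i+1} ∩ [−0, 0] = {0} → 1 state.
Total: 1.

1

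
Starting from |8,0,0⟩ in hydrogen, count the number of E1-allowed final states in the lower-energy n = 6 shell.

E1 requires Δl = ±1, so l_f ∈ {-1, 1}; with 0 ≤ l_f ≤ n_f−1 = 5, the allowed l_f values are {1}.
For l_f = 1: m_f ∈ {m_i−1, m_i, m_i+1} ∩ [−1, 1] = {-1, 0, 1} → 3 states.
Total: 3.

3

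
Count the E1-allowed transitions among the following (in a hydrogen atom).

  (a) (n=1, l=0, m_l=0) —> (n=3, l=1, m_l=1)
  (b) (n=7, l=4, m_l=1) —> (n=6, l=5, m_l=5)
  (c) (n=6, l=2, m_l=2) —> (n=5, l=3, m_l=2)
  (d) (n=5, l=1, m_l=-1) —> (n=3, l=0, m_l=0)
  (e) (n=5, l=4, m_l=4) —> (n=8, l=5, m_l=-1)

(a) allowed
(b) forbidden — Δm_l = +4 (E1 requires Δm_l = 0, ±1)
(c) allowed
(d) allowed
(e) forbidden — Δm_l = -5 (E1 requires Δm_l = 0, ±1)
Total allowed: 3 of 5.

3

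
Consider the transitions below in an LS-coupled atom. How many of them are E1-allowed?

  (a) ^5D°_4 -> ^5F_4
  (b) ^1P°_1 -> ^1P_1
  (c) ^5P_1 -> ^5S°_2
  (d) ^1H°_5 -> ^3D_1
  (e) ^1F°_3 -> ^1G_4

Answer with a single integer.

4

(a) allowed
(b) allowed
(c) allowed
(d) forbidden (ΔS, ΔL, ΔJ fail)
(e) allowed
Total allowed: 4 of 5.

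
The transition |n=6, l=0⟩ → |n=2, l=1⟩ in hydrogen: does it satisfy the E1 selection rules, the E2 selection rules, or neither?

E1

Δl = 1 − 0 = +1; l_i + l_f = 1.
E1 (Δl = ±1): satisfied.
E2 (Δl = 0,±2, l_i+l_f ≥ 2): not satisfied.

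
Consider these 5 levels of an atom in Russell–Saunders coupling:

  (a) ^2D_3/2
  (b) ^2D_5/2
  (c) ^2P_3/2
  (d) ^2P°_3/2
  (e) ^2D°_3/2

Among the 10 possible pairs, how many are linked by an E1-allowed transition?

6

(a)–(b): forbidden (parity).
(a)–(c): forbidden (parity).
(a)–(d): allowed.
(a)–(e): allowed.
(b)–(c): forbidden (parity).
(b)–(d): allowed.
(b)–(e): allowed.
(c)–(d): allowed.
(c)–(e): allowed.
(d)–(e): forbidden (parity).
Allowed pairs: 6 of 10.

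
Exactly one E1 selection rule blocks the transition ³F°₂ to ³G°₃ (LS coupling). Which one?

parity

Reading off the term symbols: S 1→1, L 3→4, J 2→3, parity odd→odd.
Parity must change: odd → odd — fails.
ΔS = 0: S: 1 → 1 — passes.
ΔL = 0, ±1 (not L=0↔0): L: 3 → 4, ΔL = +1 — passes.
ΔJ = 0, ±1 (not J=0↔0): J: 2 → 3, ΔJ = +1 — passes.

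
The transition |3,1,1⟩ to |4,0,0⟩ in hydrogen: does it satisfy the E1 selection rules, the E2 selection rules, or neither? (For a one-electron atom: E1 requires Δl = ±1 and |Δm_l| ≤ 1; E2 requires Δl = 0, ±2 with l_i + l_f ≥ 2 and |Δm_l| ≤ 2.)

Δl = 0 − 1 = -1; l_i + l_f = 1.
Δm_l = -1.
E1 (Δl = ±1, |Δm_l| ≤ 1): satisfied.
E2 (Δl = 0,±2, l_i+l_f ≥ 2, |Δm_l| ≤ 2): not satisfied.

E1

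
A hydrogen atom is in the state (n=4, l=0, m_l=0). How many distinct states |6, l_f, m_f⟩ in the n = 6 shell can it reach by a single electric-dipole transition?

3

E1 requires Δl = ±1, so l_f ∈ {-1, 1}; with 0 ≤ l_f ≤ n_f−1 = 5, the allowed l_f values are {1}.
For l_f = 1: m_f ∈ {m_i−1, m_i, m_i+1} ∩ [−1, 1] = {-1, 0, 1} → 3 states.
Total: 3.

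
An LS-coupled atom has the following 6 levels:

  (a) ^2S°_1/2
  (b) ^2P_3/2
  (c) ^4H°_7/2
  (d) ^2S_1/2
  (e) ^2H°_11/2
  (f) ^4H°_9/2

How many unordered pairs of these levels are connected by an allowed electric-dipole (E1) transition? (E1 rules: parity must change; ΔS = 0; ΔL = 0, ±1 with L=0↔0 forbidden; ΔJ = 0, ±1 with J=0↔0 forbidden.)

1

(a)–(b): allowed.
(a)–(c): forbidden (parity, ΔS, ΔL, ΔJ).
(a)–(d): forbidden (ΔL).
(a)–(e): forbidden (parity, ΔL, ΔJ).
(a)–(f): forbidden (parity, ΔS, ΔL, ΔJ).
(b)–(c): forbidden (ΔS, ΔL, ΔJ).
(b)–(d): forbidden (parity).
(b)–(e): forbidden (ΔL, ΔJ).
(b)–(f): forbidden (ΔS, ΔL, ΔJ).
(c)–(d): forbidden (ΔS, ΔL, ΔJ).
(c)–(e): forbidden (parity, ΔS, ΔJ).
(c)–(f): forbidden (parity).
(d)–(e): forbidden (ΔL, ΔJ).
(d)–(f): forbidden (ΔS, ΔL, ΔJ).
(e)–(f): forbidden (parity, ΔS).
Allowed pairs: 1 of 15.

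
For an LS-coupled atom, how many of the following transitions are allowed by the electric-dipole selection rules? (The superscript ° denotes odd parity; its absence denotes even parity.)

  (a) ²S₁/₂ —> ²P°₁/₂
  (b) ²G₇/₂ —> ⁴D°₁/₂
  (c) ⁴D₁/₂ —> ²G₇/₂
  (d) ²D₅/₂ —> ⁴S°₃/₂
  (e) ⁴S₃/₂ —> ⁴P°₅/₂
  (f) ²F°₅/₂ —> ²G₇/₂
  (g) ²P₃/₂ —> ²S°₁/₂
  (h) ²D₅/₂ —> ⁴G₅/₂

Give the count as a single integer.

4

(a) allowed
(b) forbidden (ΔS, ΔL, ΔJ fail)
(c) forbidden (parity, ΔS, ΔL, ΔJ fail)
(d) forbidden (ΔS, ΔL fail)
(e) allowed
(f) allowed
(g) allowed
(h) forbidden (parity, ΔS, ΔL fail)
Total allowed: 4 of 8.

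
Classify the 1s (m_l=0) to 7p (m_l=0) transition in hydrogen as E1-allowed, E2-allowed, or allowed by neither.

E1

Δl = 1 − 0 = +1; l_i + l_f = 1.
Δm_l = +0.
E1 (Δl = ±1, |Δm_l| ≤ 1): satisfied.
E2 (Δl = 0,±2, l_i+l_f ≥ 2, |Δm_l| ≤ 2): not satisfied.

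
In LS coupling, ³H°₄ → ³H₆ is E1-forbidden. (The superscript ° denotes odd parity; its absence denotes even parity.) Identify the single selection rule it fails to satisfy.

Initial level: S=1, L=5, J=4, parity odd. Final level: S=1, L=5, J=6, parity even.
ΔJ = 0, ±1 (not J=0↔0): J: 4 → 6, ΔJ = +2 — violated.
ΔS = 0: S: 1 → 1 — satisfied.
ΔL = 0, ±1 (not L=0↔0): L: 5 → 5, ΔL = +0 — satisfied.
Parity must change: odd → even — satisfied.

the ΔJ = 0, ±1 rule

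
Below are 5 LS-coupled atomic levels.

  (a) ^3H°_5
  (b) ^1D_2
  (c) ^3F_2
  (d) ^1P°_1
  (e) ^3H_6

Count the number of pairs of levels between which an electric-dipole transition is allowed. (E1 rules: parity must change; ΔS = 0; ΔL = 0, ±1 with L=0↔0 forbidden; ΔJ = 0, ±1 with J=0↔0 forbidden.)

2

(a)–(b): forbidden (ΔS, ΔL, ΔJ).
(a)–(c): forbidden (ΔL, ΔJ).
(a)–(d): forbidden (parity, ΔS, ΔL, ΔJ).
(a)–(e): allowed.
(b)–(c): forbidden (parity, ΔS).
(b)–(d): allowed.
(b)–(e): forbidden (parity, ΔS, ΔL, ΔJ).
(c)–(d): forbidden (ΔS, ΔL).
(c)–(e): forbidden (parity, ΔL, ΔJ).
(d)–(e): forbidden (ΔS, ΔL, ΔJ).
Allowed pairs: 2 of 10.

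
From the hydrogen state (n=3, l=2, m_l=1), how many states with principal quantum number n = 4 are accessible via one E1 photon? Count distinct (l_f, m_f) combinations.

5

E1 requires Δl = ±1, so l_f ∈ {1, 3}; with 0 ≤ l_f ≤ n_f−1 = 3, the allowed l_f values are {1, 3}.
For l_f = 1: m_f ∈ {m_i−1, m_i, m_i+1} ∩ [−1, 1] = {0, 1} → 2 states.
For l_f = 3: m_f ∈ {m_i−1, m_i, m_i+1} ∩ [−3, 3] = {0, 1, 2} → 3 states.
Total: 5.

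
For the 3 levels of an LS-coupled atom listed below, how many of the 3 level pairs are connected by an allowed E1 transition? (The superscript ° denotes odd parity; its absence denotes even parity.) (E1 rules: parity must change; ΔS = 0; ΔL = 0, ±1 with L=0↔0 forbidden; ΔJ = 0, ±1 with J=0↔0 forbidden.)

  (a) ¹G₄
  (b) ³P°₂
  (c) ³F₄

(a)–(b): forbidden (ΔS, ΔL, ΔJ).
(a)–(c): forbidden (parity, ΔS).
(b)–(c): forbidden (ΔL, ΔJ).
Allowed pairs: 0 of 3.

0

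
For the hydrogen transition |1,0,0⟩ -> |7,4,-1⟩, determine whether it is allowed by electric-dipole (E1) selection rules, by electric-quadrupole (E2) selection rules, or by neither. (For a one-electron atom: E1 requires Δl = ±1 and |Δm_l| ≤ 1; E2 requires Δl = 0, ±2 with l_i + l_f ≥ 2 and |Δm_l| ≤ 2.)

neither

Δl = 4 − 0 = +4; l_i + l_f = 4.
Δm_l = -1.
E1 (Δl = ±1, |Δm_l| ≤ 1): not satisfied.
E2 (Δl = 0,±2, l_i+l_f ≥ 2, |Δm_l| ≤ 2): not satisfied.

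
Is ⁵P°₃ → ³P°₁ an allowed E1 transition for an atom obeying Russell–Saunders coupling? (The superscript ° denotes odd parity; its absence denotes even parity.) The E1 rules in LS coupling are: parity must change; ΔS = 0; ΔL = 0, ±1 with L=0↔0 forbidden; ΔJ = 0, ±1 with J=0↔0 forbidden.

forbidden

ΔJ = 0, ±1 (not J=0↔0): J: 3 → 1, ΔJ = -2 — ✗.
Parity must change: odd → odd — ✗.
ΔS = 0: S: 2 → 1 — ✗.
ΔL = 0, ±1 (not L=0↔0): L: 1 → 1, ΔL = +0 — ✓.
Rule(s) violated: parity, ΔS, ΔJ.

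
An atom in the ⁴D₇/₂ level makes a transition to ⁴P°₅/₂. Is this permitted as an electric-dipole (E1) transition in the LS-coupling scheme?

allowed

Initial level: S=3/2, L=2, J=7/2, parity even. Final level: S=3/2, L=1, J=5/2, parity odd.
Parity must change: even → odd — satisfied.
ΔS = 0: S: 3/2 → 3/2 — satisfied.
ΔL = 0, ±1 (not L=0↔0): L: 2 → 1, ΔL = -1 — satisfied.
ΔJ = 0, ±1 (not J=0↔0): J: 7/2 → 5/2, ΔJ = -1 — satisfied.
All four E1 rules are satisfied.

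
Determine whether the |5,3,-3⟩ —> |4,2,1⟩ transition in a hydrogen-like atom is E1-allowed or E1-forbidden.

l: 3 → 2 (Δl = -1). Δl = ±1 ✓.
Δm_l = 1 − (-3) = +4. E1 requires Δm_l = 0, ±1: ✗.
The transition is electric-dipole forbidden.

forbidden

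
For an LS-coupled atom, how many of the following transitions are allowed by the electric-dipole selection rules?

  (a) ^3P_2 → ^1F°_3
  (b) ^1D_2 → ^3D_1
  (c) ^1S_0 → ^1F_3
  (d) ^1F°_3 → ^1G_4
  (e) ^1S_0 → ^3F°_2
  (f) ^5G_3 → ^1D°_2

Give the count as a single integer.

1

(a) forbidden (ΔS, ΔL fail)
(b) forbidden (parity, ΔS fail)
(c) forbidden (parity, ΔL, ΔJ fail)
(d) allowed
(e) forbidden (ΔS, ΔL, ΔJ fail)
(f) forbidden (ΔS, ΔL fail)
Total allowed: 1 of 6.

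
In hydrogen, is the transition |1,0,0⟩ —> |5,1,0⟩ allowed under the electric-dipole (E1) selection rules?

Initial l = 0, final l = 1, so Δl = +1. E1 requires Δl = ±1: passes.
Δm_l = 0 − (0) = +0. E1 requires Δm_l = 0, ±1: passes.
All E1 selection rules are satisfied.

allowed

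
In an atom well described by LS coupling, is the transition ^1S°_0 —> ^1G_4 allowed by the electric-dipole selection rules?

Parity must change: odd → even — satisfied.
ΔS = 0: S: 0 → 0 — satisfied.
ΔL = 0, ±1 (not L=0↔0): L: 0 → 4, ΔL = +4 — violated.
ΔJ = 0, ±1 (not J=0↔0): J: 0 → 4, ΔJ = +4 — violated.
Rule(s) violated: ΔL, ΔJ.

forbidden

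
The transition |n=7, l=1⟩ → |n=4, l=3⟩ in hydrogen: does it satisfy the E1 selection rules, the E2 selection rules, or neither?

E2

Δl = 3 − 1 = +2; l_i + l_f = 4.
E1 (Δl = ±1): not satisfied.
E2 (Δl = 0,±2, l_i+l_f ≥ 2): satisfied.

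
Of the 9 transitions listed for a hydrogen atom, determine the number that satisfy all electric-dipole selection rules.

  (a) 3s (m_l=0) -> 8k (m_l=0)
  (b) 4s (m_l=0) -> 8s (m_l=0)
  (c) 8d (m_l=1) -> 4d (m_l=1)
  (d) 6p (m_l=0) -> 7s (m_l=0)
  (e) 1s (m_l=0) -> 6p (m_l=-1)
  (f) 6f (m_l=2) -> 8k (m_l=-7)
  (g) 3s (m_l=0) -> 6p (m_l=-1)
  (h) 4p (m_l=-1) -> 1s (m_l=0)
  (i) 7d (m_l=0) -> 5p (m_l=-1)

(a) forbidden — Δl = +7 (E1 requires Δl = ±1)
(b) forbidden — Δl = +0 (E1 requires Δl = ±1)
(c) forbidden — Δl = +0 (E1 requires Δl = ±1)
(d) allowed
(e) allowed
(f) forbidden — Δl = +4 (E1 requires Δl = ±1); Δm_l = -9 (E1 requires Δm_l = 0, ±1)
(g) allowed
(h) allowed
(i) allowed
Total allowed: 5 of 9.

5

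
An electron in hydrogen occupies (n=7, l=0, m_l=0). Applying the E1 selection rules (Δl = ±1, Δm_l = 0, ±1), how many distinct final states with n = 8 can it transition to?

E1 requires Δl = ±1, so l_f ∈ {-1, 1}; with 0 ≤ l_f ≤ n_f−1 = 7, the allowed l_f values are {1}.
For l_f = 1: m_f ∈ {m_i−1, m_i, m_i+1} ∩ [−1, 1] = {-1, 0, 1} → 3 states.
Total: 3.

3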